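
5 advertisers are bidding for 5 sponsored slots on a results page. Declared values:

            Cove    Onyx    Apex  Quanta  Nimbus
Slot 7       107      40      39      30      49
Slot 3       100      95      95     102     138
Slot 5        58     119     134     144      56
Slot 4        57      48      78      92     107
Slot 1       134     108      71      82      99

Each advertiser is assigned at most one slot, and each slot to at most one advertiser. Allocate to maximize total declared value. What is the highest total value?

Maximum total: $579

Optimal: Cove→Slot 7 ($107), Onyx→Slot 1 ($108), Apex→Slot 5 ($134), Quanta→Slot 4 ($92), Nimbus→Slot 3 ($138) — total 107+108+134+92+138 = $579.
Max-entry greedy (repeatedly take the single best remaining cell) gives $534, worse by 45.
No other one-to-one assignment exceeds $579.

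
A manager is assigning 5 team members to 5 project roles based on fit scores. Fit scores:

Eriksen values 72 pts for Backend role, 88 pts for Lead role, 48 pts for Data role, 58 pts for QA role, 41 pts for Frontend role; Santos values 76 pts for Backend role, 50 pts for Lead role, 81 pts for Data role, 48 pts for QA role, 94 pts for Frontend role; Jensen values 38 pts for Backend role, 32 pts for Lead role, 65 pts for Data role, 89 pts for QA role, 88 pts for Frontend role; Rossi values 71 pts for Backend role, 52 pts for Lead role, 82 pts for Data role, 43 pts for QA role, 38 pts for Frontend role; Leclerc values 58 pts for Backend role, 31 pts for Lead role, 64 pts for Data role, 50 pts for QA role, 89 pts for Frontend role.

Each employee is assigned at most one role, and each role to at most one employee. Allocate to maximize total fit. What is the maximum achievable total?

Optimal: Eriksen→Lead role (88 pts), Santos→Backend role (76 pts), Jensen→QA role (89 pts), Rossi→Data role (82 pts), Leclerc→Frontend role (89 pts) — total 88+76+89+82+89 = 424 pts.
Max-entry greedy (repeatedly take the single best remaining cell) gives 411 pts, worse by 13.

Maximum total: 424 pts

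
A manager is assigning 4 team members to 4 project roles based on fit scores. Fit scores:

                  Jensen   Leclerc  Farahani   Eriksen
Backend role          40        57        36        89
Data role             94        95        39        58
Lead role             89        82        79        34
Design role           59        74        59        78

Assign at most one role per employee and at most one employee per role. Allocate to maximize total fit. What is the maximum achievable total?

Max total: 336 pts

Optimal: Jensen→Data role (94 pts), Leclerc→Design role (74 pts), Farahani→Lead role (79 pts), Eriksen→Backend role (89 pts) — total 94+74+79+89 = 336 pts.
Row-greedy (each employee in turn takes its best remaining role) gives 324 pts, worse by 12.
Next-best assignment: Jensen→Lead role, Leclerc→Data role, Farahani→Design role, Eriksen→Backend role = 332 pts.
Checked against all permutations: 336 pts is optimal.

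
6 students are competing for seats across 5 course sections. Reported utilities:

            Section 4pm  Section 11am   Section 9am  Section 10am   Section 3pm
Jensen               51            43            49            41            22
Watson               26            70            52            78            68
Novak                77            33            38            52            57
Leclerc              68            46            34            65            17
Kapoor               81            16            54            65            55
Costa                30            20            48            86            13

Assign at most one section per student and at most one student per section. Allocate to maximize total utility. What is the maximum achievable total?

Max total: 343 points

This is a one-to-one assignment (maximum-weight bipartite matching).
Optimal: Kapoor→Section 4pm (81 points), Watson→Section 11am (70 points), Jensen→Section 9am (49 points), Costa→Section 10am (86 points), Novak→Section 3pm (57 points) — total 81+70+49+86+57 = 343 points.
Row-greedy (each student in turn takes its best remaining section) gives 286 points, worse by 57.
No other one-to-one assignment exceeds 343 points.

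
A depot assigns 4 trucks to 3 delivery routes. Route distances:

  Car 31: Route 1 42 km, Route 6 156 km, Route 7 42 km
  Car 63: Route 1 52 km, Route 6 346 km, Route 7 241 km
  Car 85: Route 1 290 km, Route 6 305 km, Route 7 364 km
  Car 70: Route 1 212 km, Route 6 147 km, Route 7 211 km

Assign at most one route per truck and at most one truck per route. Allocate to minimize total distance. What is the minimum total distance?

Minimum total: 241 km

Optimal: Car 63→Route 1 (52 km), Car 70→Route 6 (147 km), Car 31→Route 7 (42 km) — total 52+147+42 = 241 km.
Next-best assignment: Car 63→Route 1, Car 85→Route 6, Car 31→Route 7 = 399 km.
Swapping Car 31↔Car 63 (Car 31→Route 1 42 km, Car 63→Route 7 241 km) adds 189.
Checked against all permutations: 241 km is optimal.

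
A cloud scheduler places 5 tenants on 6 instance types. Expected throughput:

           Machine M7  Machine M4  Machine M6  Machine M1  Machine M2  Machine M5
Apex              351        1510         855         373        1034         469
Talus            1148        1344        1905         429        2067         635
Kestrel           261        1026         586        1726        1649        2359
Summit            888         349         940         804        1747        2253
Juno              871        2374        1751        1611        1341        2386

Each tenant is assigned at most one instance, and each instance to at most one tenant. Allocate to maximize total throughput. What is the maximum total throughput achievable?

This is the linear assignment problem.
Optimal: Apex→Machine M4 (1510 ops/s), Talus→Machine M2 (2067 ops/s), Kestrel→Machine M1 (1726 ops/s), Summit→Machine M5 (2253 ops/s), Juno→Machine M6 (1751 ops/s) — total 1510+2067+1726+2253+1751 = 9307 ops/s.
Row-greedy (each tenant in turn takes its best remaining instance) gives 8487 ops/s, worse by 820.
Next-best assignment: Apex→Machine M2, Talus→Machine M6, Kestrel→Machine M1, Summit→Machine M5, Juno→Machine M4 = 9292 ops/s.
No other one-to-one assignment exceeds 9307 ops/s.

Max total: 9307 ops/s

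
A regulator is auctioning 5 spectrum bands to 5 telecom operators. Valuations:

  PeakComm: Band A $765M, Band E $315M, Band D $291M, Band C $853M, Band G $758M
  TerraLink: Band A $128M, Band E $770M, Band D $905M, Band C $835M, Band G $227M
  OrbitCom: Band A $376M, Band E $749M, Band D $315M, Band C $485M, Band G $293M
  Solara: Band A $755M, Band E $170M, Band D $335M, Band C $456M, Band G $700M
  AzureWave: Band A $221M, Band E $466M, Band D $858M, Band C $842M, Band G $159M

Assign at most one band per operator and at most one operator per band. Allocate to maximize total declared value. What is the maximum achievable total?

Optimal: PeakComm→Band G ($758M), TerraLink→Band D ($905M), OrbitCom→Band E ($749M), Solara→Band A ($755M), AzureWave→Band C ($842M) — total 758+905+749+755+842 = $4009M.
Row-greedy (each operator in turn takes its best remaining band) gives $3421M, worse by 588.
Next-best assignment: PeakComm→Band A, TerraLink→Band D, OrbitCom→Band E, Solara→Band G, AzureWave→Band C = $3961M.

Max total: $4009M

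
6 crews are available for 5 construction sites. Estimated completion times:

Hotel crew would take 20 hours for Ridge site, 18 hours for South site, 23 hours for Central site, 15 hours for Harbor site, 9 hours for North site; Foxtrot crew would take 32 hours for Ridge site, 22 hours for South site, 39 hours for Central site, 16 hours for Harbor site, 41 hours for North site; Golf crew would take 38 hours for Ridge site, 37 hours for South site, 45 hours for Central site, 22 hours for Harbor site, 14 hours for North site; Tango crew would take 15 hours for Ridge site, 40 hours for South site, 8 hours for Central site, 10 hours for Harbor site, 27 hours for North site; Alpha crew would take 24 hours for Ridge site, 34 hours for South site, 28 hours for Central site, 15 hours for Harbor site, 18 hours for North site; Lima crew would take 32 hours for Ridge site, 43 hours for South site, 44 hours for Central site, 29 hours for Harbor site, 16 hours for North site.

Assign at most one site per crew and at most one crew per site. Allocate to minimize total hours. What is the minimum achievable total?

This is a one-to-one assignment (minimum-cost bipartite matching).
Optimal: Hotel crew→Ridge site (20 hours), Foxtrot crew→South site (22 hours), Tango crew→Central site (8 hours), Alpha crew→Harbor site (15 hours), Golf crew→North site (14 hours) — total 20+22+8+15+14 = 79 hours.
Min-entry greedy (repeatedly take the single cheapest remaining cell) gives 86 hours, worse by 7.
Next-best assignment: Alpha crew→Ridge site, Hotel crew→South site, Tango crew→Central site, Foxtrot crew→Harbor site, Golf crew→North site = 80 hours.
Swapping Hotel crew↔Foxtrot crew (Hotel crew→South site 18 hours, Foxtrot crew→Ridge site 32 hours) adds 8.

Min total: 79 hours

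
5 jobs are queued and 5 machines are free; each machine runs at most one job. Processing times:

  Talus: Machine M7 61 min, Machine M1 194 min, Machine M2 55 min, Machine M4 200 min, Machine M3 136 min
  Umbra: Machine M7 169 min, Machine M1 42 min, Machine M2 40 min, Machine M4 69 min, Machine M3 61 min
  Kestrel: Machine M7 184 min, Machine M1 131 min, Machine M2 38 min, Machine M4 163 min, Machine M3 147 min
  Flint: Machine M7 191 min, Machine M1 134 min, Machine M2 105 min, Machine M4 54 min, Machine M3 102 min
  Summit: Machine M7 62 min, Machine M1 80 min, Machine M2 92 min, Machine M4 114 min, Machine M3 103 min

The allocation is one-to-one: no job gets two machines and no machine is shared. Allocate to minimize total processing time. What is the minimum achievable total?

Min total: 294 min

Optimal: Talus→Machine M7 (61 min), Umbra→Machine M3 (61 min), Kestrel→Machine M2 (38 min), Flint→Machine M4 (54 min), Summit→Machine M1 (80 min) — total 61+61+38+54+80 = 294 min.
Column-greedy (each machine in turn goes to its cheapest remaining job) gives 298 min, worse by 4.
Swapping Umbra↔Talus (Umbra→Machine M7 169 min, Talus→Machine M3 136 min) adds 183.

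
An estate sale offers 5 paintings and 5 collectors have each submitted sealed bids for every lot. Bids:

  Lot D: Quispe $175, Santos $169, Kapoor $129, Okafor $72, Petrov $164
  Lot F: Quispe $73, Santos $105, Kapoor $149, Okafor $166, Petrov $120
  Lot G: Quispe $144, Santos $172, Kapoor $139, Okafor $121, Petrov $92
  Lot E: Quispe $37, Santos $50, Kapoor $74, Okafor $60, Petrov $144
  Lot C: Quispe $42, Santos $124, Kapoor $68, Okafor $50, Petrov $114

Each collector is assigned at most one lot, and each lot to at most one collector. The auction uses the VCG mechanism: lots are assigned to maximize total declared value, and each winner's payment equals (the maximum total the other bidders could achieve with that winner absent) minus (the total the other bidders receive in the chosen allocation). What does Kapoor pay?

Efficient allocation: Quispe→Lot D ($175), Santos→Lot C ($124), Kapoor→Lot G ($139), Okafor→Lot F ($166), Petrov→Lot E ($144); total welfare W = $748.
Kapoor receives Lot G at value $139, so the others get W − 139 = $609.
Without Kapoor: best allocation of the remaining 4 bidders over all 5 lots is Quispe→Lot D ($175), Santos→Lot G ($172), Okafor→Lot F ($166), Petrov→Lot E ($144), total $657.
VCG payment = (others' best without Kapoor) − (others' welfare with Kapoor) = 657 − 609 = $48.

Kapoor pays $48.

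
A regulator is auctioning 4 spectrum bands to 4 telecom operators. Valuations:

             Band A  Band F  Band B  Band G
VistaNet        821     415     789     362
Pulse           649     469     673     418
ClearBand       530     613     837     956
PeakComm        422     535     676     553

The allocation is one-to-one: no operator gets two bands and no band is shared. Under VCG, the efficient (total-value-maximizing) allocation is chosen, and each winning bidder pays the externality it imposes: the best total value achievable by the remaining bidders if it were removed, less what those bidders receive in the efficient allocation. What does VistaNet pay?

Efficient allocation: VistaNet→Band A ($821M), Pulse→Band B ($673M), ClearBand→Band G ($956M), PeakComm→Band F ($535M); total welfare W = $2985M.
VistaNet receives Band A at value $821M, so the others get W − 821 = $2164M.
Without VistaNet: best allocation of the remaining 3 bidders over all 4 bands is Pulse→Band A ($649M), ClearBand→Band G ($956M), PeakComm→Band B ($676M), total $2281M.
VCG payment = (others' best without VistaNet) − (others' welfare with VistaNet) = 2281 − 2164 = $117M.

VistaNet pays $117M.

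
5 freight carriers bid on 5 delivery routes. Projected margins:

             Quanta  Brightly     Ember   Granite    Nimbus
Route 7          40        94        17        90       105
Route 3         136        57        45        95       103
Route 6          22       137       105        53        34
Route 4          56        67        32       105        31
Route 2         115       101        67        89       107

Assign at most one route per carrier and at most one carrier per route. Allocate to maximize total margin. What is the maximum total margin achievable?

Optimal: Quanta→Route 3 ($136k), Brightly→Route 2 ($101k), Ember→Route 6 ($105k), Granite→Route 4 ($105k), Nimbus→Route 7 ($105k) — total 136+101+105+105+105 = $552k.
Row-greedy (each carrier in turn takes its best remaining route) gives $550k, worse by 2.
Swapping Nimbus↔Ember (Nimbus→Route 6 $34k, Ember→Route 7 $17k) loses 159.

Maximum total: $552k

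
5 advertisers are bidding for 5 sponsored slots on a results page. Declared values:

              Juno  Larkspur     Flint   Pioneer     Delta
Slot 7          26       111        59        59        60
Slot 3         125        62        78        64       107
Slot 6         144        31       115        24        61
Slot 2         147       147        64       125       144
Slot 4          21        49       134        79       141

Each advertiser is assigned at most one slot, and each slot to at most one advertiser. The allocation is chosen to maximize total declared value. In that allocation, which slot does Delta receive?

Delta receives Slot 3.

Optimal: Juno→Slot 6 ($144), Larkspur→Slot 7 ($111), Flint→Slot 4 ($134), Pioneer→Slot 2 ($125), Delta→Slot 3 ($107) — total 144+111+134+125+107 = $621.
Max-entry greedy (repeatedly take the single best remaining cell) gives $578, worse by 43.
Next-best assignment: Juno→Slot 3, Larkspur→Slot 7, Flint→Slot 6, Pioneer→Slot 2, Delta→Slot 4 = $617.
Delta's own top slot is Slot 2 ($144), but forcing Delta→Slot 2 and reassigning the rest optimally gives only $597 — worse by 24.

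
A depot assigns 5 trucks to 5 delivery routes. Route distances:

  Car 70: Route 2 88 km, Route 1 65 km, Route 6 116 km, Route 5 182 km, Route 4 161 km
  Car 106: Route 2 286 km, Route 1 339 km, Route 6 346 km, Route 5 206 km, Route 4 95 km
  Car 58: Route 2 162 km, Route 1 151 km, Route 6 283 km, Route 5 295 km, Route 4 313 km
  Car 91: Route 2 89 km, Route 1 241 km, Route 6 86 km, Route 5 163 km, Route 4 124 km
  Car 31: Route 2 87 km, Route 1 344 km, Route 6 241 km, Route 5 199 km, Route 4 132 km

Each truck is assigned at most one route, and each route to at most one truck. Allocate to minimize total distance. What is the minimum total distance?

Min total: 601 km

Optimal: Car 70→Route 5 (182 km), Car 106→Route 4 (95 km), Car 58→Route 1 (151 km), Car 91→Route 6 (86 km), Car 31→Route 2 (87 km) — total 182+95+151+86+87 = 601 km.
Next-best assignment: Car 70→Route 1, Car 106→Route 4, Car 58→Route 2, Car 91→Route 6, Car 31→Route 5 = 607 km.
Every other assignment is strictly worse.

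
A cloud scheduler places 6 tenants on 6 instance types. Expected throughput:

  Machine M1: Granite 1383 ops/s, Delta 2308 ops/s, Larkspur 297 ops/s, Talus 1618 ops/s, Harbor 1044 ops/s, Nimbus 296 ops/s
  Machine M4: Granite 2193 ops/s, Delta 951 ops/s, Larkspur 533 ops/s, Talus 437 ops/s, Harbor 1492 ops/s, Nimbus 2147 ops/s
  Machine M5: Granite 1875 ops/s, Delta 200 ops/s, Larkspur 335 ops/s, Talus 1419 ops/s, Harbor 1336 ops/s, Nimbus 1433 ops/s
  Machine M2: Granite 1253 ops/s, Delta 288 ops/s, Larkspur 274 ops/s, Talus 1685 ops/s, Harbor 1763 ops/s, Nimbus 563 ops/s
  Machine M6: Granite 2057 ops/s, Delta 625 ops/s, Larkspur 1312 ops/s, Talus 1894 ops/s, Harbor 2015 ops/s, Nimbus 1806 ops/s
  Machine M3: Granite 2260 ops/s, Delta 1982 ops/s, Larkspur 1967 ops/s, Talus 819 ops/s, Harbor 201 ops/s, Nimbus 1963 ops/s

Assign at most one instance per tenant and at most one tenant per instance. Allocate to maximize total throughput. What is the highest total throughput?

Optimal: Granite→Machine M5 (1875 ops/s), Delta→Machine M1 (2308 ops/s), Larkspur→Machine M3 (1967 ops/s), Talus→Machine M2 (1685 ops/s), Harbor→Machine M6 (2015 ops/s), Nimbus→Machine M4 (2147 ops/s) — total 1875+2308+1967+1685+2015+2147 = 11997 ops/s.

Max total: 11997 ops/s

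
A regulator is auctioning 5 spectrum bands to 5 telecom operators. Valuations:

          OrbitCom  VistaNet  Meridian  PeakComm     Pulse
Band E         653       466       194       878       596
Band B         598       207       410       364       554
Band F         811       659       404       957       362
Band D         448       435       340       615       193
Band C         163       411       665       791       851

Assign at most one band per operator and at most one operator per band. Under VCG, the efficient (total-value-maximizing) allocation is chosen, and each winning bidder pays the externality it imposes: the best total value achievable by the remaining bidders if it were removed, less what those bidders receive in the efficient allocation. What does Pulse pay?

Efficient allocation: OrbitCom→Band F ($811M), VistaNet→Band D ($435M), Meridian→Band B ($410M), PeakComm→Band E ($878M), Pulse→Band C ($851M); total welfare W = $3385M.
Pulse receives Band C at value $851M, so the others get W − 851 = $2534M.
Without Pulse: best allocation of the remaining 4 bidders over all 5 bands is OrbitCom→Band B ($598M), VistaNet→Band F ($659M), Meridian→Band C ($665M), PeakComm→Band E ($878M), total $2800M.
VCG payment = (others' best without Pulse) − (others' welfare with Pulse) = 2800 − 2534 = $266M.

Pulse pays $266M.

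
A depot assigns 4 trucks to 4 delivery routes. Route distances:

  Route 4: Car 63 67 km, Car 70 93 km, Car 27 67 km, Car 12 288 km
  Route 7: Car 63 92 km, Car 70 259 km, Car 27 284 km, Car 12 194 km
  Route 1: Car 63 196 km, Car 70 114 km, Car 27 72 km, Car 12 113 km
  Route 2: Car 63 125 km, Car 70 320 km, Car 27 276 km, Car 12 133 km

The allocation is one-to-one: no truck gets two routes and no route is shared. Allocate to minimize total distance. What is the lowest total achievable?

Minimum total: 390 km

Treat this as an assignment problem: match each truck to one route.
Optimal: Car 63→Route 7 (92 km), Car 70→Route 4 (93 km), Car 27→Route 1 (72 km), Car 12→Route 2 (133 km) — total 92+93+72+133 = 390 km.
Column-greedy (each route in turn goes to its cheapest remaining truck) gives 653 km, worse by 263.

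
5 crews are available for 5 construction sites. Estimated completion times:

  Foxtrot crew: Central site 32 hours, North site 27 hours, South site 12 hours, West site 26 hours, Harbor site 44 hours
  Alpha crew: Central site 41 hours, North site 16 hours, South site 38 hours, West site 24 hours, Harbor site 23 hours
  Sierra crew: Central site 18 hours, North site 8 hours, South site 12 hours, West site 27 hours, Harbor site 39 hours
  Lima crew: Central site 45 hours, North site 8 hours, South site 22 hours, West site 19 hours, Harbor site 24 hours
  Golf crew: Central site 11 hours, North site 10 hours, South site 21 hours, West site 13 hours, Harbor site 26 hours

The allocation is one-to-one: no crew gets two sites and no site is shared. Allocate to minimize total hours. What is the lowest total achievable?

Optimal: Foxtrot crew→South site (12 hours), Alpha crew→Harbor site (23 hours), Sierra crew→North site (8 hours), Lima crew→West site (19 hours), Golf crew→Central site (11 hours) — total 12+23+8+19+11 = 73 hours.
Row-greedy (each crew in turn takes its cheapest remaining site) gives 91 hours, worse by 18.

Minimum total: 73 hours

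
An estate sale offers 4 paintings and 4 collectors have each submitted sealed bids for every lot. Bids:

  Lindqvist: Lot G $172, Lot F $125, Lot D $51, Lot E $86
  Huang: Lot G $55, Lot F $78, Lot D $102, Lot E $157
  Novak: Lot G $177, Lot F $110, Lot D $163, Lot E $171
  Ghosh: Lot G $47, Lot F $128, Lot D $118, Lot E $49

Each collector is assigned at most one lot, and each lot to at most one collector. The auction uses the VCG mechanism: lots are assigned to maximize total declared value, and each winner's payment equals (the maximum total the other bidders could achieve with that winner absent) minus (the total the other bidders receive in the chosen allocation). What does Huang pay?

Huang pays $8.

Efficient allocation: Lindqvist→Lot G ($172), Huang→Lot E ($157), Novak→Lot D ($163), Ghosh→Lot F ($128); total welfare W = $620.
Huang receives Lot E at value $157, so the others get W − 157 = $463.
Without Huang: best allocation of the remaining 3 bidders over all 4 lots is Lindqvist→Lot G ($172), Novak→Lot E ($171), Ghosh→Lot F ($128), total $471.
VCG payment = (others' best without Huang) − (others' welfare with Huang) = 471 − 463 = $8.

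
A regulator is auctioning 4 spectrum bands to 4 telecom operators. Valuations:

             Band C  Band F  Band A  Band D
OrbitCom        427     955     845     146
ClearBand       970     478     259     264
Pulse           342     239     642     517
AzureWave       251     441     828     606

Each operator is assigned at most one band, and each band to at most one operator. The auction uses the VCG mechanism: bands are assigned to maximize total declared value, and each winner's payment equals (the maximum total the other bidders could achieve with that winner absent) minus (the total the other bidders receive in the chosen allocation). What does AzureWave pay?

Efficient allocation: OrbitCom→Band F ($955M), ClearBand→Band C ($970M), Pulse→Band D ($517M), AzureWave→Band A ($828M); total welfare W = $3270M.
AzureWave receives Band A at value $828M, so the others get W − 828 = $2442M.
Without AzureWave: best allocation of the remaining 3 bidders over all 4 bands is OrbitCom→Band F ($955M), ClearBand→Band C ($970M), Pulse→Band A ($642M), total $2567M.
VCG payment = (others' best without AzureWave) − (others' welfare with AzureWave) = 2567 − 2442 = $125M.

AzureWave pays $125M.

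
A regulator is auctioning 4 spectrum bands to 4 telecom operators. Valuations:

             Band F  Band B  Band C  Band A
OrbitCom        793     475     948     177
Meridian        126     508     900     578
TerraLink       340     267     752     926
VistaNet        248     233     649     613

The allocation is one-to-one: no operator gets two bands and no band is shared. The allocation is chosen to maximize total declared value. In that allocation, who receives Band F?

Optimal: OrbitCom→Band F ($793M), Meridian→Band B ($508M), TerraLink→Band A ($926M), VistaNet→Band C ($649M) — total 793+508+926+649 = $2876M.
Max-entry greedy (repeatedly take the single best remaining cell) gives $2630M, worse by 246.
Swapping VistaNet↔TerraLink (VistaNet→Band A $613M, TerraLink→Band C $752M) loses 210.
OrbitCom's own top band is Band C ($948M), but forcing OrbitCom→Band C and reassigning the rest optimally gives only $2630M — worse by 246.

OrbitCom receives Band F.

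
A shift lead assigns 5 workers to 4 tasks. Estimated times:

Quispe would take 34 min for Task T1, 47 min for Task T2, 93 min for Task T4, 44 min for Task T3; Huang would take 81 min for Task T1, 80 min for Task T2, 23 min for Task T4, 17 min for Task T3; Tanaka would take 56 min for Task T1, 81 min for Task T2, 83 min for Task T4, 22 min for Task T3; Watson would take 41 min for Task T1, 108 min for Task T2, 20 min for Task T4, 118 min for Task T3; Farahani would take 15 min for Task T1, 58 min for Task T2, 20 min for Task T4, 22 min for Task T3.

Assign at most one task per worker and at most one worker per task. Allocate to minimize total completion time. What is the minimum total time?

Optimal: Farahani→Task T1 (15 min), Quispe→Task T2 (47 min), Watson→Task T4 (20 min), Huang→Task T3 (17 min) — total 15+47+20+17 = 99 min.
Row-greedy (each worker in turn takes its cheapest remaining task) gives 152 min, worse by 53.
Swapping Watson↔Huang (Watson→Task T3 118 min, Huang→Task T4 23 min) adds 104.
Every other assignment is strictly worse.

Min total: 99 min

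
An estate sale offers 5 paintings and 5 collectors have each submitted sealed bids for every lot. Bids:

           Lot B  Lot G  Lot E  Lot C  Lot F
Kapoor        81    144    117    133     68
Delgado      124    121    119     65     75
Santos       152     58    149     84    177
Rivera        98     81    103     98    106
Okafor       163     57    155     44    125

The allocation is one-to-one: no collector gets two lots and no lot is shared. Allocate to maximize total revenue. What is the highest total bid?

This is the linear assignment problem.
Optimal: Kapoor→Lot G ($144), Delgado→Lot E ($119), Santos→Lot F ($177), Rivera→Lot C ($98), Okafor→Lot B ($163) — total 144+119+177+98+163 = $701.
Row-greedy (each collector in turn takes its best remaining lot) gives $592, worse by 109.
Next-best assignment: Kapoor→Lot G, Delgado→Lot B, Santos→Lot F, Rivera→Lot C, Okafor→Lot E = $698.

Maximum total: $701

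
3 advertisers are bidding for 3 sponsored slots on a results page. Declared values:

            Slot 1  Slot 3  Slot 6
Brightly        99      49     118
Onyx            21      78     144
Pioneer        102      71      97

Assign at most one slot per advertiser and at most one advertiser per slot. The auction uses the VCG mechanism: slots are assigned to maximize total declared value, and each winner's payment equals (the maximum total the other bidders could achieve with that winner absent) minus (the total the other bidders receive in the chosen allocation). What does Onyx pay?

Onyx pays $50.

Efficient allocation: Brightly→Slot 1 ($99), Onyx→Slot 6 ($144), Pioneer→Slot 3 ($71); total welfare W = $314.
Onyx receives Slot 6 at value $144, so the others get W − 144 = $170.
Without Onyx: best allocation of the remaining 2 bidders over all 3 slots is Brightly→Slot 6 ($118), Pioneer→Slot 1 ($102), total $220.
VCG payment = (others' best without Onyx) − (others' welfare with Onyx) = 220 − 170 = $50.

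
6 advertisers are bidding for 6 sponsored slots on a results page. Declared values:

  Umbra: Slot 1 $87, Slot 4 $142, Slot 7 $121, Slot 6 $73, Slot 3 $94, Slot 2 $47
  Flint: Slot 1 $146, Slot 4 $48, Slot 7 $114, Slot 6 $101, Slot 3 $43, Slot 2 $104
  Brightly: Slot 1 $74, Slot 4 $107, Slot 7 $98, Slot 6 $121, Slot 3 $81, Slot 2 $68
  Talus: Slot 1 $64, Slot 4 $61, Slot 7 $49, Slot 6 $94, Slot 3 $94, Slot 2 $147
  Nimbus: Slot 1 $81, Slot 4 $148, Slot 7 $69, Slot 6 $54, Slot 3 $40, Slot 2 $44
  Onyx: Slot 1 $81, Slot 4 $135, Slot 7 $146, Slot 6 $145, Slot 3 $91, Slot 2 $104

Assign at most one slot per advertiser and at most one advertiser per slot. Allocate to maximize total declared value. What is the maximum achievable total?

Optimal: Umbra→Slot 3 ($94), Flint→Slot 1 ($146), Brightly→Slot 6 ($121), Talus→Slot 2 ($147), Nimbus→Slot 4 ($148), Onyx→Slot 7 ($146) — total 94+146+121+147+148+146 = $802.
Row-greedy (each advertiser in turn takes its best remaining slot) gives $716, worse by 86.
Checked against all permutations: $802 is optimal.

Maximum total: $802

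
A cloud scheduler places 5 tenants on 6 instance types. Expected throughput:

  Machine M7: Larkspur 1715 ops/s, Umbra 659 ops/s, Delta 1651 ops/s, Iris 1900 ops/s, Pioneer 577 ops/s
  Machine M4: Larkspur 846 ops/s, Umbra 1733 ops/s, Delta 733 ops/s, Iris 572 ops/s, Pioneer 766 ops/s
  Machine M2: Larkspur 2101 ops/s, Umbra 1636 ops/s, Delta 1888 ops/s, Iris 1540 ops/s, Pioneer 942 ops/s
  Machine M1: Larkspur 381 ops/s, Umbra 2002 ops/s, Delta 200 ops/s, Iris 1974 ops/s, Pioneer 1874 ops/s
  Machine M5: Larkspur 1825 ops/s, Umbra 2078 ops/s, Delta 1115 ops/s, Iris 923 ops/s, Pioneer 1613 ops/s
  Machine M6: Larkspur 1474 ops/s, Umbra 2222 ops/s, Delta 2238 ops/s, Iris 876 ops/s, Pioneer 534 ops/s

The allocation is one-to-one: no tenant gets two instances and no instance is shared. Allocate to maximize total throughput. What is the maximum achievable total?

Optimal: Larkspur→Machine M2 (2101 ops/s), Umbra→Machine M5 (2078 ops/s), Delta→Machine M6 (2238 ops/s), Iris→Machine M7 (1900 ops/s), Pioneer→Machine M1 (1874 ops/s) — total 2101+2078+2238+1900+1874 = 10191 ops/s.
Row-greedy (each tenant in turn takes its best remaining instance) gives 9561 ops/s, worse by 630.
Next-best assignment: Larkspur→Machine M2, Umbra→Machine M1, Delta→Machine M6, Iris→Machine M7, Pioneer→Machine M5 = 9854 ops/s.

Max total: 10191 ops/s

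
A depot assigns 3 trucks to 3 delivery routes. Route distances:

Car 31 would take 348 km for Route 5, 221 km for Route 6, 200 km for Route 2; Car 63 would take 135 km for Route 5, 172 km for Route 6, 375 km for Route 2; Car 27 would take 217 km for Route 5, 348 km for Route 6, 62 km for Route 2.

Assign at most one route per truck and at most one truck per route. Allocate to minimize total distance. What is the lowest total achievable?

Min total: 418 km

This is a one-to-one assignment (minimum-cost bipartite matching).
Optimal: Car 31→Route 6 (221 km), Car 63→Route 5 (135 km), Car 27→Route 2 (62 km) — total 221+135+62 = 418 km.
Row-greedy (each truck in turn takes its cheapest remaining route) gives 683 km, worse by 265.
Next-best assignment: Car 31→Route 5, Car 63→Route 6, Car 27→Route 2 = 582 km.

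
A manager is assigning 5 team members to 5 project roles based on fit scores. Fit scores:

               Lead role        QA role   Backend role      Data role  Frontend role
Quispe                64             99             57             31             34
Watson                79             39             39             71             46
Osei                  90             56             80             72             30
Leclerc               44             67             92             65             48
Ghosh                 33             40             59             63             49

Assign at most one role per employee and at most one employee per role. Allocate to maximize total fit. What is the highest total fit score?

Treat this as an assignment problem: match each employee to one role.
Optimal: Quispe→QA role (99 pts), Watson→Data role (71 pts), Osei→Lead role (90 pts), Leclerc→Backend role (92 pts), Ghosh→Frontend role (49 pts) — total 99+71+90+92+49 = 401 pts.
Row-greedy (each employee in turn takes its best remaining role) gives 372 pts, worse by 29.
Swapping Quispe↔Ghosh (Quispe→Frontend role 34 pts, Ghosh→QA role 40 pts) loses 74.

Max total: 401 pts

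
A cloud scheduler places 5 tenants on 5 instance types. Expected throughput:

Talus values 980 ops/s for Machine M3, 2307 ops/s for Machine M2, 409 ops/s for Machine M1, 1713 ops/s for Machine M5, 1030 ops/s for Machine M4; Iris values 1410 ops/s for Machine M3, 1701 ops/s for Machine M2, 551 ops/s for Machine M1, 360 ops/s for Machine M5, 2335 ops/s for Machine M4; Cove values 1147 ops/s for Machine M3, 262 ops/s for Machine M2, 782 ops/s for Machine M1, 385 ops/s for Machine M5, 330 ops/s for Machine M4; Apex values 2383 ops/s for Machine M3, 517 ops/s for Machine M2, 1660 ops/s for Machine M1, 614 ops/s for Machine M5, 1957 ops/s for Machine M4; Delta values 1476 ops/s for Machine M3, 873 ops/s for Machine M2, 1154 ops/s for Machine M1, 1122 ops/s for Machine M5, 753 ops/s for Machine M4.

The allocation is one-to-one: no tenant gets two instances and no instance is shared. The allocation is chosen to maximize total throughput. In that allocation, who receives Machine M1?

Treat this as an assignment problem: match each tenant to one instance.
Optimal: Talus→Machine M2 (2307 ops/s), Iris→Machine M4 (2335 ops/s), Cove→Machine M1 (782 ops/s), Apex→Machine M3 (2383 ops/s), Delta→Machine M5 (1122 ops/s) — total 2307+2335+782+2383+1122 = 8929 ops/s.
Row-greedy (each tenant in turn takes its best remaining instance) gives 8571 ops/s, worse by 358.
Next-best assignment: Talus→Machine M2, Iris→Machine M4, Cove→Machine M3, Apex→Machine M1, Delta→Machine M5 = 8571 ops/s.
Cove's own top instance is Machine M3 (1147 ops/s), but forcing Cove→Machine M3 and reassigning the rest optimally gives only 8571 ops/s — worse by 358.

Cove receives Machine M1.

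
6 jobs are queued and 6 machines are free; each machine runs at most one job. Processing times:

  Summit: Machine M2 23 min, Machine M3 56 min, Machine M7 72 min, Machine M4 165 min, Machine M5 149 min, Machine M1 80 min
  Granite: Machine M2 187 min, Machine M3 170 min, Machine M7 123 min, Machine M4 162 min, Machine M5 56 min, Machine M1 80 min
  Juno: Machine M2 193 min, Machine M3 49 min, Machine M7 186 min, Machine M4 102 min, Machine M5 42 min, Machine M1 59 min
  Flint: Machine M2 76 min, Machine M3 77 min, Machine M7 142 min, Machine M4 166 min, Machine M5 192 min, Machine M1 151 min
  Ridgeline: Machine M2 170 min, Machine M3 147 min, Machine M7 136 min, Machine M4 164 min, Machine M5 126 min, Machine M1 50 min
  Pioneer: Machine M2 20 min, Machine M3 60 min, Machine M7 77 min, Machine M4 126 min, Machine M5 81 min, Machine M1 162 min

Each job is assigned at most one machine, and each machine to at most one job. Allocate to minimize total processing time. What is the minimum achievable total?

Min total: 377 min

Optimal: Summit→Machine M7 (72 min), Granite→Machine M5 (56 min), Juno→Machine M4 (102 min), Flint→Machine M3 (77 min), Ridgeline→Machine M1 (50 min), Pioneer→Machine M2 (20 min) — total 72+56+102+77+50+20 = 377 min.
Column-greedy (each machine in turn goes to its cheapest remaining job) gives 580 min, worse by 203.
Next-best assignment: Summit→Machine M2, Granite→Machine M5, Juno→Machine M4, Flint→Machine M3, Ridgeline→Machine M1, Pioneer→Machine M7 = 385 min.
Swapping Juno↔Flint (Juno→Machine M3 49 min, Flint→Machine M4 166 min) adds 36.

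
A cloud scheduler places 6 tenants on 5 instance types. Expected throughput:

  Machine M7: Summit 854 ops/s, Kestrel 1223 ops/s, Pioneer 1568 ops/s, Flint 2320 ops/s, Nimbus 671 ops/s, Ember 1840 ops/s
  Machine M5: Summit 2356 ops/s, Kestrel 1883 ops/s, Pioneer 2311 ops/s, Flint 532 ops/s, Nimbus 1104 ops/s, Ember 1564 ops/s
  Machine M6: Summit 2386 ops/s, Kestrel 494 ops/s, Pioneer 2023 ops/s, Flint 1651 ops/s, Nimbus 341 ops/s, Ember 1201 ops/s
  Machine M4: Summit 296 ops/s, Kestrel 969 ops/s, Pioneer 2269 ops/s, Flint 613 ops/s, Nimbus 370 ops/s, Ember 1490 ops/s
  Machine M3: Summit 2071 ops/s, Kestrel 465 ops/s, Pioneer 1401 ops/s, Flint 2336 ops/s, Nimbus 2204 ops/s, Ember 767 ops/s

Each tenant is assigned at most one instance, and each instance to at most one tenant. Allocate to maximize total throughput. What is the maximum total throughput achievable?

Max total: 11062 ops/s

Optimal: Flint→Machine M7 (2320 ops/s), Kestrel→Machine M5 (1883 ops/s), Summit→Machine M6 (2386 ops/s), Pioneer→Machine M4 (2269 ops/s), Nimbus→Machine M3 (2204 ops/s) — total 2320+1883+2386+2269+2204 = 11062 ops/s.
Column-greedy (each instance in turn goes to its best remaining tenant) gives 10393 ops/s, worse by 669.
Next-best assignment: Flint→Machine M7, Ember→Machine M5, Summit→Machine M6, Pioneer→Machine M4, Nimbus→Machine M3 = 10743 ops/s.
Swapping Nimbus↔Kestrel (Nimbus→Machine M5 1104 ops/s, Kestrel→Machine M3 465 ops/s) loses 2518.
Every other assignment is strictly worse.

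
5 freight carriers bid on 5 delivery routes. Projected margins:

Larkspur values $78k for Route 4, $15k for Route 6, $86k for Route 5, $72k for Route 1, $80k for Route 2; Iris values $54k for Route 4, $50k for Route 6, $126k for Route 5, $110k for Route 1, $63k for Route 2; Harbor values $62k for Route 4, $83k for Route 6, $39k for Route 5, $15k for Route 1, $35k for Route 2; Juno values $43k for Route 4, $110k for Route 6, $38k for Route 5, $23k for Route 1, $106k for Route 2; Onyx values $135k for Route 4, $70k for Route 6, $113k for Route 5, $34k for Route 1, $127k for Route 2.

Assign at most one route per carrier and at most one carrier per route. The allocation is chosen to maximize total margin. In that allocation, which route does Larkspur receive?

Larkspur receives Route 1.

Optimal: Larkspur→Route 1 ($72k), Iris→Route 5 ($126k), Harbor→Route 6 ($83k), Juno→Route 2 ($106k), Onyx→Route 4 ($135k) — total 72+126+83+106+135 = $522k.
Column-greedy (each route in turn goes to its best remaining carrier) gives $478k, worse by 44.
Swapping Harbor↔Larkspur (Harbor→Route 1 $15k, Larkspur→Route 6 $15k) loses 125.
Larkspur's own top route is Route 5 ($86k), but forcing Larkspur→Route 5 and reassigning the rest optimally gives only $520k — worse by 2.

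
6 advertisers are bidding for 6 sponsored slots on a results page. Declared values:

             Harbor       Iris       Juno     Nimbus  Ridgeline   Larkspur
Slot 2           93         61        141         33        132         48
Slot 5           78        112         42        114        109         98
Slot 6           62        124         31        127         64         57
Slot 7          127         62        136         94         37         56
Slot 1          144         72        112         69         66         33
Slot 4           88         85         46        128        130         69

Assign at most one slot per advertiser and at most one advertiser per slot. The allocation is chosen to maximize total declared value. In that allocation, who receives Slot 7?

Juno receives Slot 7.

Optimal: Harbor→Slot 1 ($144), Iris→Slot 6 ($124), Juno→Slot 7 ($136), Nimbus→Slot 4 ($128), Ridgeline→Slot 2 ($132), Larkspur→Slot 5 ($98) — total 144+124+136+128+132+98 = $762.
Swapping Nimbus↔Larkspur (Nimbus→Slot 5 $114, Larkspur→Slot 4 $69) loses 43.
No other one-to-one assignment exceeds $762.
Juno's own top slot is Slot 2 ($141), but forcing Juno→Slot 2 and reassigning the rest optimally gives only $731 — worse by 31.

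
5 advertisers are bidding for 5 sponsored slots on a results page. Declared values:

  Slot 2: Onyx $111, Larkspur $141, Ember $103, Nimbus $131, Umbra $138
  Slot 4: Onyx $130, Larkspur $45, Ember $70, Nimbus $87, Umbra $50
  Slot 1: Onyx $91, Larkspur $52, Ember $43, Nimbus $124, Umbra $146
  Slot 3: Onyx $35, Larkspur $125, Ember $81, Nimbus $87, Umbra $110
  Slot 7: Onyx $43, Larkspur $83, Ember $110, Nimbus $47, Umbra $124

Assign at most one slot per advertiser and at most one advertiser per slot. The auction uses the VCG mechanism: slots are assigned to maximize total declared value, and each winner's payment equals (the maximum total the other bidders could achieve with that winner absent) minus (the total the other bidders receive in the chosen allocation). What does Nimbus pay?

Efficient allocation: Onyx→Slot 4 ($130), Larkspur→Slot 3 ($125), Ember→Slot 7 ($110), Nimbus→Slot 2 ($131), Umbra→Slot 1 ($146); total welfare W = $642.
Nimbus receives Slot 2 at value $131, so the others get W − 131 = $511.
Without Nimbus: best allocation of the remaining 4 bidders over all 5 slots is Onyx→Slot 4 ($130), Larkspur→Slot 2 ($141), Ember→Slot 7 ($110), Umbra→Slot 1 ($146), total $527.
VCG payment = (others' best without Nimbus) − (others' welfare with Nimbus) = 527 − 511 = $16.

Nimbus pays $16.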